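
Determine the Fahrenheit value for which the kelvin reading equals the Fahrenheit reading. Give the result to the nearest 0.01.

Let F be the Fahrenheit reading. The kelvin reading is K = 5/9·F + 255.372.
Set K = F: 5/9·F + 255.372 = F.
(-4/9)·F = -255.372  ⇒  F = 574.59.

574.59°F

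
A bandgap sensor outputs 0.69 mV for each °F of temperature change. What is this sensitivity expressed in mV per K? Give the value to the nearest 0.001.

1.242 mV per K

Since only a temperature interval is involved, the additive offset between the scales drops out.
A change of 1 K is a change of 1.8°F, so per K the value is 0.69 × 1.8 = 1.242.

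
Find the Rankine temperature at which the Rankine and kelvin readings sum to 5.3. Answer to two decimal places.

Let R be the Rankine reading. The kelvin reading is K = 5/9·R.
Require R + K = 5.3: (14/9)·R = 5.3.
R = (5.3) / (14/9) = 3.41.

3.41°R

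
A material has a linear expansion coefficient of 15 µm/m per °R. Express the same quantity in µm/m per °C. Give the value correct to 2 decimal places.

27.00 µm/m per °C

Since only a temperature interval is involved, the additive offset between the scales drops out.
A change of 1°C is a change of 1.8°R, so per °C the value is 15 × 1.8 = 27.00.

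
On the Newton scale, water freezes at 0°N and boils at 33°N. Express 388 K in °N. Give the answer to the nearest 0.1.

37.9°N

First in Celsius: 388 - 273.15 = 114.8500°C.
Linearly onto the Newton scale: 0 + (114.8500 / 100) × (33 - 0) = 37.9°N.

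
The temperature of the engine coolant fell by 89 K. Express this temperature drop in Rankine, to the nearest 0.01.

Only the scale ratio 1.8 matters for a change in temperature.
89 × 1.8 = 160.20.

160.20°R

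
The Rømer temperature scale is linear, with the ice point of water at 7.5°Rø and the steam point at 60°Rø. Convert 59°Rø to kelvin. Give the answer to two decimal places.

Linear interpolation between the fixed points: C = (59 - 7.5) × 100 / (60 - 7.5) = 98.0952°C.
Then 98.0952 + 273.15 = 371.25 K.

371.25 K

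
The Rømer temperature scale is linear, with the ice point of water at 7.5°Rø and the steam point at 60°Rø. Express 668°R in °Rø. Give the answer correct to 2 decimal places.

58.93°Rø

First in Celsius: (668 - 491.67) × 5/9 = 97.9611°C.
Linearly onto the Rømer scale: 7.5 + (97.9611 / 100) × (60 - 7.5) = 58.93°Rø.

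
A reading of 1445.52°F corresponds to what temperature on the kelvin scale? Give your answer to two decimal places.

1058.44 K

In Celsius: (1445.52 - 32) × 5/9 = 785.2889°C.
In kelvin: 785.2889 + 273.15 = 1058.44 K.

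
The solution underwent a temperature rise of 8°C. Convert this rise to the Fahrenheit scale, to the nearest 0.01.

14.40°F

For a temperature interval the offset drops out; only the factor 1.8 applies.
8 × 1.8 = 14.40.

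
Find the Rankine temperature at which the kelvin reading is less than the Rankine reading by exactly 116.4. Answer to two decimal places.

261.90°R

Let R be the Rankine reading. The kelvin reading is K = 5/9·R.
Require K - R = -116.4: (-4/9)·R = -116.4.
R = (-116.4) / (-4/9) = 261.90.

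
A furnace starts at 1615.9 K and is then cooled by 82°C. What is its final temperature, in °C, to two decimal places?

1260.75°C

Initial temperature in Celsius: 1615.9 - 273.15 = 1342.7500°C.
Final Celsius temperature: 1342.7500 - 82.0000 = 1260.7500°C.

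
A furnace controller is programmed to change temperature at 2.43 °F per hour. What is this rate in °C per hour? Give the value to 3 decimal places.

1.350 °C/hour

The quantity depends on a temperature interval, so only the ratio of degree sizes applies; the offset between the scales is irrelevant.
A change of 1°F is a change of 5/9°C, so 2.43 × 5/9 = 1.350.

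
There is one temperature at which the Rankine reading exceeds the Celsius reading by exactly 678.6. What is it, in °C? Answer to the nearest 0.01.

233.66°C

Let C be the Celsius reading. The Rankine reading is R = 1.8·C + 491.67.
Require R - C = 678.6: (0.8)·C + 491.67 = 678.6.
C = (678.6 - 491.67) / (0.8) = 233.66.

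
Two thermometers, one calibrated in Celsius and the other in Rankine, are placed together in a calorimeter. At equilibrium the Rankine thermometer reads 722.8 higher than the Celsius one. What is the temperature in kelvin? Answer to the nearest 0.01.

562.06 K

Let x be the Celsius reading; then the Rankine reading is 1.8·x + 491.67.
(1.8·x + 491.67) - x = 722.8  ⇒  (0.8)·x = 231.13  ⇒  x = 288.9125°C.
In kelvin: 288.9125 + 273.15 = 562.06 K.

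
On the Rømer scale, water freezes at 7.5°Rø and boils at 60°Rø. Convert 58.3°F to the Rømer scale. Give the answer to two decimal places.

First in Celsius: (58.3 - 32) × 5/9 = 14.6111°C.
Linearly onto the Rømer scale: 7.5 + (14.6111 / 100) × (60 - 7.5) = 15.17°Rø.

15.17°Rø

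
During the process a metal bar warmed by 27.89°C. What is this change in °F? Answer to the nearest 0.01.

An interval of 1°C corresponds to 1.8°F.
27.89 × 1.8 = 50.20.

50.20°F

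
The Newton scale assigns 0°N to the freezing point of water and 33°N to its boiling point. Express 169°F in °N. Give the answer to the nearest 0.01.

25.12°N

First in Celsius: (169 - 32) × 5/9 = 76.1111°C.
Linearly onto the Newton scale: 0 + (76.1111 / 100) × (33 - 0) = 25.12°N.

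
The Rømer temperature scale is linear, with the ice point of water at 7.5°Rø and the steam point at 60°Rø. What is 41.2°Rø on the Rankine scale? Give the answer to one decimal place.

Linear interpolation between the fixed points: C = (41.2 - 7.5) × 100 / (60 - 7.5) = 64.1905°C.
Then 64.1905 × 1.8 + 491.67 = 607.2°R.

607.2°R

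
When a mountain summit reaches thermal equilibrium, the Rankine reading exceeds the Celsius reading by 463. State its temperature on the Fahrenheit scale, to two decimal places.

-32.51°F

Let x be the Celsius reading; then the Rankine reading is 1.8·x + 491.67.
(1.8·x + 491.67) - x = 463  ⇒  (0.8)·x = -28.67  ⇒  x = -35.8375°C.
In Fahrenheit: -35.8375 × 1.8 + 32 = -32.51°F.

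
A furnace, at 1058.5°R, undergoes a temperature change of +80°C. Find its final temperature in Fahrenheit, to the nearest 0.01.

Initial temperature in Celsius: (1058.5 - 491.67) × 5/9 = 314.9056°C.
Final Celsius temperature: 314.9056 + 80.0000 = 394.9056°C.
In Fahrenheit: 394.9056 × 1.8 + 32 = 742.83°F.

742.83°F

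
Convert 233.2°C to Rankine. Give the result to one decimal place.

911.4°R

In Rankine: 233.2000 × 1.8 + 491.67 = 911.4°R.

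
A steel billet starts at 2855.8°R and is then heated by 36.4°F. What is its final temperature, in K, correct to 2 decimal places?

1606.78 K

Initial temperature in Celsius: (2855.8 - 491.67) × 5/9 = 1313.4056°C.
The 36.4°F change is an interval, so only the factor 5/9 applies: +36.4 × 5/9 = +20.2222°C.
Final Celsius temperature: 1313.4056 + 20.2222 = 1333.6278°C.
In kelvin: 1333.6278 + 273.15 = 1606.78 K.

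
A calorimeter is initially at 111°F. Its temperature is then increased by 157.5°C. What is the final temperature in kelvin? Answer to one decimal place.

Initial temperature in Celsius: (111 - 32) × 5/9 = 43.8889°C.
Final Celsius temperature: 43.8889 + 157.5000 = 201.3889°C.
In kelvin: 201.3889 + 273.15 = 474.5 K.

474.5 K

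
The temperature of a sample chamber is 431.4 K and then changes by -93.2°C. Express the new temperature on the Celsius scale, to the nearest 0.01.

65.05°C

Initial temperature in Celsius: 431.4 - 273.15 = 158.2500°C.
Final Celsius temperature: 158.2500 - 93.2000 = 65.0500°C.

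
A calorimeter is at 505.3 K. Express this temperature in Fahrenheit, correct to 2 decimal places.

449.87°F

In Celsius: 505.3 - 273.15 = 232.1500°C.
In Fahrenheit: 232.1500 × 1.8 + 32 = 449.87°F.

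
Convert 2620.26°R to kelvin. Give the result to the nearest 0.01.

1455.70 K

In Celsius: (2620.26 - 491.67) × 5/9 = 1182.5500°C.
In kelvin: 1182.5500 + 273.15 = 1455.70 K.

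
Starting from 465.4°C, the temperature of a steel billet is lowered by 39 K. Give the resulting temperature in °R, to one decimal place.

The 39 K change is an interval; Kelvin and Celsius degrees are the same size, so ΔC = -39°C.
Final Celsius temperature: 465.4000 - 39.0000 = 426.4000°C.
In Rankine: 426.4000 × 1.8 + 491.67 = 1259.2°R.

1259.2°R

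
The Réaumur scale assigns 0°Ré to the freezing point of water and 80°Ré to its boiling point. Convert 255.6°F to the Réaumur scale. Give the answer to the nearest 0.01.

99.38°Ré

First in Celsius: (255.6 - 32) × 5/9 = 124.2222°C.
Linearly onto the Réaumur scale: 0 + (124.2222 / 100) × (80 - 0) = 99.38°Ré.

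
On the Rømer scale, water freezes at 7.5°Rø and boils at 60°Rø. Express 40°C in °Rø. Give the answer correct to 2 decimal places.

Linearly onto the Rømer scale: 7.5 + (40.0000 / 100) × (60 - 7.5) = 28.50°Rø.

28.50°Rø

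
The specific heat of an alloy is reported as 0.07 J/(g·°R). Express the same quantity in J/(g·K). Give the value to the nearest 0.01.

0.13 J/(g·K)

Since only a temperature interval is involved, the additive offset between the scales drops out.
A change of 1 K is a change of 1.8°R, so per K the value is 0.07 × 1.8 = 0.13.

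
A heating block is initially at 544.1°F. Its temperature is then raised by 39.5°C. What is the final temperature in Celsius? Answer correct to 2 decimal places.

324.00°C

Initial temperature in Celsius: (544.1 - 32) × 5/9 = 284.5000°C.
Final Celsius temperature: 284.5000 + 39.5000 = 324.0000°C.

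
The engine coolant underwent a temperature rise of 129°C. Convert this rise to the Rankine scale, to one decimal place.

232.2°R

An interval of 1°C corresponds to 1.8°R.
129 × 1.8 = 232.2.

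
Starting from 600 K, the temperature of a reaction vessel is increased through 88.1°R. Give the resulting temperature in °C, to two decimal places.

Initial temperature in Celsius: 600 - 273.15 = 326.8500°C.
The 88.1°R change is an interval, so only the factor 5/9 applies: +88.1 × 5/9 = +48.9444°C.
Final Celsius temperature: 326.8500 + 48.9444 = 375.7944°C.

375.79°C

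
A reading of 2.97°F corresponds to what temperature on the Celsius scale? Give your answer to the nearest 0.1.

In Celsius: (2.97 - 32) × 5/9 = -16.1278°C.

-16.1°C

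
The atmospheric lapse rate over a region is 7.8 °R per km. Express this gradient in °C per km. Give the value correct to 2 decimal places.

Since only a temperature interval is involved, the additive offset between the scales drops out.
A change of 1°R is a change of 5/9°C, so 7.8 × 5/9 = 4.33.

4.33 °C/km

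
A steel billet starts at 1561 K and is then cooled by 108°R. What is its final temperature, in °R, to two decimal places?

Initial temperature in Celsius: 1561 - 273.15 = 1287.8500°C.
The 108°R change is an interval, so only the factor 5/9 applies: -108 × 5/9 = -60.0000°C.
Final Celsius temperature: 1287.8500 - 60.0000 = 1227.8500°C.
In Rankine: 1227.8500 × 1.8 + 491.67 = 2701.80°R.

2701.80°R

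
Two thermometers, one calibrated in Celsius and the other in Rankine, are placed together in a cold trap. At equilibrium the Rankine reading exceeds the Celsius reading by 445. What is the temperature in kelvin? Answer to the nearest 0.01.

Let x be the Celsius reading; then the Rankine reading is 1.8·x + 491.67.
(1.8·x + 491.67) - x = 445  ⇒  (0.8)·x = -46.67  ⇒  x = -58.3375°C.
In kelvin: -58.3375 + 273.15 = 214.81 K.

214.81 K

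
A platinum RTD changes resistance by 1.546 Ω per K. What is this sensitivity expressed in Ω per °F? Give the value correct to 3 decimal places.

0.859 Ω per °F

The quantity depends on a temperature interval, so only the ratio of degree sizes applies; the offset between the scales is irrelevant.
A change of 1°F is a change of 5/9 K, so per °F the value is 1.546 × 5/9 = 0.859.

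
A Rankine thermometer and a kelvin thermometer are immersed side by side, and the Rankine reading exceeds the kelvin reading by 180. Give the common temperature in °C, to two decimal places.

-48.15°C

Let x be the Rankine reading; then the kelvin reading is 5/9·x.
(5/9·x) - x = -180  ⇒  (-4/9)·x = -180  ⇒  x = 405.0000°R.
In Celsius: (405 - 491.67) × 5/9 = -48.15°C.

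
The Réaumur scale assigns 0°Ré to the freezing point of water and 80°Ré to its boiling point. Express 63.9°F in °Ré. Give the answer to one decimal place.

14.2°Ré

First in Celsius: (63.9 - 32) × 5/9 = 17.7222°C.
Linearly onto the Réaumur scale: 0 + (17.7222 / 100) × (80 - 0) = 14.2°Ré.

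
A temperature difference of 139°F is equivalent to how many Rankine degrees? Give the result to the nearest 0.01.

Fahrenheit and Rankine degrees are the same size, so the interval is unchanged: 139.00.

139.00°R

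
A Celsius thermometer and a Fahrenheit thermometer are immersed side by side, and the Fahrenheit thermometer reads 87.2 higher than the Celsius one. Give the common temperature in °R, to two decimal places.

Let x be the Celsius reading; then the Fahrenheit reading is 1.8·x + 32.
(1.8·x + 32) - x = 87.2  ⇒  (0.8)·x = 55.2  ⇒  x = 69.0000°C.
In Rankine: 69.0000 × 1.8 + 491.67 = 615.87°R.

615.87°R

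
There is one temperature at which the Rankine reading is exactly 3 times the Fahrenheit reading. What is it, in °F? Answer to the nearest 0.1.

Let F be the Fahrenheit reading. The Rankine reading is R = 1·F + 459.67.
Require R = 3·F: 1·F + 459.67 = 3·F.
(-2)·F = -459.67  ⇒  F = 229.8.

229.8°F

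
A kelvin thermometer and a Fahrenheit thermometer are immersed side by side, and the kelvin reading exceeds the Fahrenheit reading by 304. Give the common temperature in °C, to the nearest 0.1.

Let x be the kelvin reading; then the Fahrenheit reading is 1.8·x - 459.67.
(1.8·x - 459.67) - x = -304  ⇒  (0.8)·x = 155.67  ⇒  x = 194.5875 K.
In Celsius: 194.5875 - 273.15 = -78.6°C.

-78.6°C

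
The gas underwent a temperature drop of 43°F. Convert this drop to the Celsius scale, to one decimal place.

23.9°C

Only the scale ratio 5/9 matters for a change in temperature.
43 × 5/9 = 23.9.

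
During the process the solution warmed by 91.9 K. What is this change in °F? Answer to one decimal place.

165.4°F

An interval of 1 K corresponds to 1.8°F.
91.9 × 1.8 = 165.4.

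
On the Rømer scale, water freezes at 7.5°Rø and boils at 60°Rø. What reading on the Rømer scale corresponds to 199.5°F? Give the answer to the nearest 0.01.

First in Celsius: (199.5 - 32) × 5/9 = 93.0556°C.
Linearly onto the Rømer scale: 7.5 + (93.0556 / 100) × (60 - 7.5) = 56.35°Rø.

56.35°Rø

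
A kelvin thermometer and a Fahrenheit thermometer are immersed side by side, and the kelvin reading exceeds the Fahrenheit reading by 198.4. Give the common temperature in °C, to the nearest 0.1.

Let x be the kelvin reading; then the Fahrenheit reading is 1.8·x - 459.67.
(1.8·x - 459.67) - x = -198.4  ⇒  (0.8)·x = 261.27  ⇒  x = 326.5875 K.
In Celsius: 326.5875 - 273.15 = 53.4°C.

53.4°C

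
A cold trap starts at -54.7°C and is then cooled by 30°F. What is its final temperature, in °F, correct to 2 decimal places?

-96.46°F

The 30°F change is an interval, so only the factor 5/9 applies: -30 × 5/9 = -16.6667°C.
Final Celsius temperature: -54.7000 - 16.6667 = -71.3667°C.
In Fahrenheit: -71.3667 × 1.8 + 32 = -96.46°F.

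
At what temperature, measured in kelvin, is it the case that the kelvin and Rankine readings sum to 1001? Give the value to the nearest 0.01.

Let K be the kelvin reading. The Rankine reading is R = 1.8·K.
Require K + R = 1001: (2.8)·K = 1001.
K = (1001) / (2.8) = 357.50.

357.50 K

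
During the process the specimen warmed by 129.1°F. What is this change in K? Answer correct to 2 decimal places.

An interval of 1°F corresponds to 5/9 K.
129.1 × 5/9 = 71.72.

71.72 K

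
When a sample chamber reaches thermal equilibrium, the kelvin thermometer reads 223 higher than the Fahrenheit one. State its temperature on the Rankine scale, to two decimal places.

532.51°R

Let x be the Fahrenheit reading; then the kelvin reading is 5/9·x + 255.372.
(5/9·x + 255.372) - x = 223  ⇒  (-4/9)·x = -32.3722  ⇒  x = 72.8375°F.
In Celsius: (72.8375 - 32) × 5/9 = 22.6875°C.
In Rankine: 22.6875 × 1.8 + 491.67 = 532.51°R.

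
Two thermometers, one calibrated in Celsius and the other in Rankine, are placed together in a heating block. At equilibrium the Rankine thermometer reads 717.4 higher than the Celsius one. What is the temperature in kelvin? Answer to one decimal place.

Let x be the Celsius reading; then the Rankine reading is 1.8·x + 491.67.
(1.8·x + 491.67) - x = 717.4  ⇒  (0.8)·x = 225.73  ⇒  x = 282.1625°C.
In kelvin: 282.1625 + 273.15 = 555.3 K.

555.3 K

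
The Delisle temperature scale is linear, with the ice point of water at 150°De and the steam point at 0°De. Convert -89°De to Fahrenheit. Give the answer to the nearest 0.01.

Linear interpolation between the fixed points: C = (-89 - 150) × 100 / (0 - 150) = 159.3333°C.
Then 159.3333 × 1.8 + 32 = 318.80°F.

318.80°F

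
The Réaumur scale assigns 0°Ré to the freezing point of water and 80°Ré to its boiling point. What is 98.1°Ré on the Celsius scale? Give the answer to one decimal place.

Linear interpolation between the fixed points: C = (98.1 - 0) × 100 / (80 - 0) = 122.6250°C.

122.6°C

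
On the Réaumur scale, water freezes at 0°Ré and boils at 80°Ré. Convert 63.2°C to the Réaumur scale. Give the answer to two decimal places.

50.56°Ré

Linearly onto the Réaumur scale: 0 + (63.2000 / 100) × (80 - 0) = 50.56°Ré.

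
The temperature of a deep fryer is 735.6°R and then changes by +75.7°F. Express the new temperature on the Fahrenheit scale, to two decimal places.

Initial temperature in Celsius: (735.6 - 491.67) × 5/9 = 135.5167°C.
The 75.7°F change is an interval, so only the factor 5/9 applies: +75.7 × 5/9 = +42.0556°C.
Final Celsius temperature: 135.5167 + 42.0556 = 177.5722°C.
In Fahrenheit: 177.5722 × 1.8 + 32 = 351.63°F.

351.63°F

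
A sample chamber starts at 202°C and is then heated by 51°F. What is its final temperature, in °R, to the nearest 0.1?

The 51°F change is an interval, so only the factor 5/9 applies: +51 × 5/9 = +28.3333°C.
Final Celsius temperature: 202.0000 + 28.3333 = 230.3333°C.
In Rankine: 230.3333 × 1.8 + 491.67 = 906.3°R.

906.3°R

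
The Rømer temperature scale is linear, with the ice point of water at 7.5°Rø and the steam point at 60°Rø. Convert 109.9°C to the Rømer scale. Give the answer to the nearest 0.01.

Linearly onto the Rømer scale: 7.5 + (109.9000 / 100) × (60 - 7.5) = 65.20°Rø.

65.20°Rø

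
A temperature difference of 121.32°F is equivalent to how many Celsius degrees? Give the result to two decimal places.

67.40°C

An interval of 1°F corresponds to 5/9°C.
121.32 × 5/9 = 67.40.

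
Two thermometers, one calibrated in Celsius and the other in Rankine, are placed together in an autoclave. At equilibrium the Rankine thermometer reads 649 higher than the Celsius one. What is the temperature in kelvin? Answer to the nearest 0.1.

469.8 K

Let x be the Celsius reading; then the Rankine reading is 1.8·x + 491.67.
(1.8·x + 491.67) - x = 649  ⇒  (0.8)·x = 157.33  ⇒  x = 196.6625°C.
In kelvin: 196.6625 + 273.15 = 469.8 K.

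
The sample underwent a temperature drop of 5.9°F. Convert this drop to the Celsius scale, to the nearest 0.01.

An interval of 1°F corresponds to 5/9°C.
5.9 × 5/9 = 3.28.

3.28°C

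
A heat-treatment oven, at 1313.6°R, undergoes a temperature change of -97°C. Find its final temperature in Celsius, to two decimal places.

Initial temperature in Celsius: (1313.6 - 491.67) × 5/9 = 456.6278°C.
Final Celsius temperature: 456.6278 - 97.0000 = 359.6278°C.

359.63°C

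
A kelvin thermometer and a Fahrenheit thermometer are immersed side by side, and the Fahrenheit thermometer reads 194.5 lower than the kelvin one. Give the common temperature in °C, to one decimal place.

58.3°C

Let x be the kelvin reading; then the Fahrenheit reading is 1.8·x - 459.67.
(1.8·x - 459.67) - x = -194.5  ⇒  (0.8)·x = 265.17  ⇒  x = 331.4625 K.
In Celsius: 331.4625 - 273.15 = 58.3°C.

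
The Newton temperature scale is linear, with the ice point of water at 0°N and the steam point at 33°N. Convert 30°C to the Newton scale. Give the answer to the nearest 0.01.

9.90°N

Linearly onto the Newton scale: 0 + (30.0000 / 100) × (33 - 0) = 9.90°N.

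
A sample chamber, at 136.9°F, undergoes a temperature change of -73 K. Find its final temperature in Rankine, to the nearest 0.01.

465.17°R

Initial temperature in Celsius: (136.9 - 32) × 5/9 = 58.2778°C.
The 73 K change is an interval; Kelvin and Celsius degrees are the same size, so ΔC = -73°C.
Final Celsius temperature: 58.2778 - 73.0000 = -14.7222°C.
In Rankine: -14.7222 × 1.8 + 491.67 = 465.17°R.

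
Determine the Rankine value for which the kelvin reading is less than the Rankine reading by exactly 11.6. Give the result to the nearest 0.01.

26.10°R

Let R be the Rankine reading. The kelvin reading is K = 5/9·R.
Require K - R = -11.6: (-4/9)·R = -11.6.
R = (-11.6) / (-4/9) = 26.10.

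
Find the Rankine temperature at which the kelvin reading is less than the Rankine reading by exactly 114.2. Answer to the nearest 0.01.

256.95°R

Let R be the Rankine reading. The kelvin reading is K = 5/9·R.
Require K - R = -114.2: (-4/9)·R = -114.2.
R = (-114.2) / (-4/9) = 256.95.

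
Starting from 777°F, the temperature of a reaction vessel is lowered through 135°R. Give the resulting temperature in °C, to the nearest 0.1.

338.9°C

Initial temperature in Celsius: (777 - 32) × 5/9 = 413.8889°C.
The 135°R change is an interval, so only the factor 5/9 applies: -135 × 5/9 = -75.0000°C.
Final Celsius temperature: 413.8889 - 75.0000 = 338.8889°C.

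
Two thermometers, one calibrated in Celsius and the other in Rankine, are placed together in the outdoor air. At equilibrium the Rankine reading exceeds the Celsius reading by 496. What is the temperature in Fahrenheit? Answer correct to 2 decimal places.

Let x be the Celsius reading; then the Rankine reading is 1.8·x + 491.67.
(1.8·x + 491.67) - x = 496  ⇒  (0.8)·x = 4.33  ⇒  x = 5.4125°C.
In Fahrenheit: 5.4125 × 1.8 + 32 = 41.74°F.

41.74°F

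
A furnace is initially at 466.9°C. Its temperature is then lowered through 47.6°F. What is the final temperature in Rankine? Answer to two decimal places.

1284.49°R

The 47.6°F change is an interval, so only the factor 5/9 applies: -47.6 × 5/9 = -26.4444°C.
Final Celsius temperature: 466.9000 - 26.4444 = 440.4556°C.
In Rankine: 440.4556 × 1.8 + 491.67 = 1284.49°R.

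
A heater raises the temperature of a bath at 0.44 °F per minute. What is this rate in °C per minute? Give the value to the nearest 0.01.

The quantity depends on a temperature interval, so only the ratio of degree sizes applies; the offset between the scales is irrelevant.
A change of 1°F is a change of 5/9°C, so 0.44 × 5/9 = 0.24.

0.24 °C/minute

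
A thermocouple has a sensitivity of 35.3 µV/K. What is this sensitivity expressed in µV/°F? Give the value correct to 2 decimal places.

19.61 µV/°F

Since only a temperature interval is involved, the additive offset between the scales drops out.
A change of 1°F is a change of 5/9 K, so per °F the value is 35.3 × 5/9 = 19.61.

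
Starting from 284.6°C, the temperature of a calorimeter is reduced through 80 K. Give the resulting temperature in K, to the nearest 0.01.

477.75 K

The 80 K change is an interval; Kelvin and Celsius degrees are the same size, so ΔC = -80°C.
Final Celsius temperature: 284.6000 - 80.0000 = 204.6000°C.
In kelvin: 204.6000 + 273.15 = 477.75 K.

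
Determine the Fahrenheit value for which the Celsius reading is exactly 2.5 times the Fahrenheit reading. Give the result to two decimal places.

-9.14°F

Let F be the Fahrenheit reading. The Celsius reading is C = 5/9·F - 17.7778.
Require C = 2.5·F: 5/9·F - 17.7778 = 2.5·F.
(-35/18)·F = 17.7778  ⇒  F = -9.14.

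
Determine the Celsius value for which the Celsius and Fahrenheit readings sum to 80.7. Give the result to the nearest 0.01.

17.39°C

Let C be the Celsius reading. The Fahrenheit reading is F = 1.8·C + 32.
Require C + F = 80.7: (2.8)·C + 32 = 80.7.
C = (80.7 - 32) / (2.8) = 17.39.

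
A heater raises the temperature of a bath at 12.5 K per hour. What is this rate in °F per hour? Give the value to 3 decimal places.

22.500 °F/hour

Since only a temperature interval is involved, the additive offset between the scales drops out.
A change of 1 K is a change of 1.8°F, so 12.5 × 1.8 = 22.500.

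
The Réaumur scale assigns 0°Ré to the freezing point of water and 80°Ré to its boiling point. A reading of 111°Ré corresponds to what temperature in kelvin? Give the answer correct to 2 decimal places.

411.90 K

Linear interpolation between the fixed points: C = (111 - 0) × 100 / (80 - 0) = 138.7500°C.
Then 138.7500 + 273.15 = 411.90 K.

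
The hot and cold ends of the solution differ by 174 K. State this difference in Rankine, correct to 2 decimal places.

Only the scale ratio 1.8 matters for a change in temperature.
174 × 1.8 = 313.20.

313.20°R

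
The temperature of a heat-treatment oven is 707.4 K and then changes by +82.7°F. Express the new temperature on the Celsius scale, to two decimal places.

Initial temperature in Celsius: 707.4 - 273.15 = 434.2500°C.
The 82.7°F change is an interval, so only the factor 5/9 applies: +82.7 × 5/9 = +45.9444°C.
Final Celsius temperature: 434.2500 + 45.9444 = 480.1944°C.

480.19°C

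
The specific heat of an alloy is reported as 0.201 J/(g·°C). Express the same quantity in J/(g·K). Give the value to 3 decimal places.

0.201 J/(g·K)

Since only a temperature interval is involved, the additive offset between the scales drops out.
A change of 1 K is a change of 1°C, so per K the value is 0.201 × 1 = 0.201.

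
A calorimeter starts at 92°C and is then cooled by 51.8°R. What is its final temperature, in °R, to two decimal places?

The 51.8°R change is an interval, so only the factor 5/9 applies: -51.8 × 5/9 = -28.7778°C.
Final Celsius temperature: 92.0000 - 28.7778 = 63.2222°C.
In Rankine: 63.2222 × 1.8 + 491.67 = 605.47°R.

605.47°R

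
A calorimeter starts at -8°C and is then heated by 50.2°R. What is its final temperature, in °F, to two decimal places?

67.80°F

The 50.2°R change is an interval, so only the factor 5/9 applies: +50.2 × 5/9 = +27.8889°C.
Final Celsius temperature: -8.0000 + 27.8889 = 19.8889°C.
In Fahrenheit: 19.8889 × 1.8 + 32 = 67.80°F.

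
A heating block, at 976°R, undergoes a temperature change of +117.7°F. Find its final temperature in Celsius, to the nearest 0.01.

Initial temperature in Celsius: (976 - 491.67) × 5/9 = 269.0722°C.
The 117.7°F change is an interval, so only the factor 5/9 applies: +117.7 × 5/9 = +65.3889°C.
Final Celsius temperature: 269.0722 + 65.3889 = 334.4611°C.

334.46°C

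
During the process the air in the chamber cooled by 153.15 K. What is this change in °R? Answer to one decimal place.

275.7°R

Only the scale ratio 1.8 matters for a change in temperature.
153.15 × 1.8 = 275.7.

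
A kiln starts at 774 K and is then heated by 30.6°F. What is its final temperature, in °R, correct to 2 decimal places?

Initial temperature in Celsius: 774 - 273.15 = 500.8500°C.
The 30.6°F change is an interval, so only the factor 5/9 applies: +30.6 × 5/9 = +17.0000°C.
Final Celsius temperature: 500.8500 + 17.0000 = 517.8500°C.
In Rankine: 517.8500 × 1.8 + 491.67 = 1423.80°R.

1423.80°R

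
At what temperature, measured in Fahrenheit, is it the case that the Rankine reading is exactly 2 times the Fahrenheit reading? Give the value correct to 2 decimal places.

Let F be the Fahrenheit reading. The Rankine reading is R = 1·F + 459.67.
Require R = 2·F: 1·F + 459.67 = 2·F.
(-1)·F = -459.67  ⇒  F = 459.67.

459.67°F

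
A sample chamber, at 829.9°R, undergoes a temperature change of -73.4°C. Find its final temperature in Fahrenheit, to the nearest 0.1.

238.1°F

Initial temperature in Celsius: (829.9 - 491.67) × 5/9 = 187.9056°C.
Final Celsius temperature: 187.9056 - 73.4000 = 114.5056°C.
In Fahrenheit: 114.5056 × 1.8 + 32 = 238.1°F.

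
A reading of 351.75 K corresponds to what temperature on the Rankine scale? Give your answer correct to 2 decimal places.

In Celsius: 351.75 - 273.15 = 78.6000°C.
In Rankine: 78.6000 × 1.8 + 491.67 = 633.15°R.

633.15°R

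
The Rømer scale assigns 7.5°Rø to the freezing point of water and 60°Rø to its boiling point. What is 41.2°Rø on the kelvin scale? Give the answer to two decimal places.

337.34 K

Linear interpolation between the fixed points: C = (41.2 - 7.5) × 100 / (60 - 7.5) = 64.1905°C.
Then 64.1905 + 273.15 = 337.34 K.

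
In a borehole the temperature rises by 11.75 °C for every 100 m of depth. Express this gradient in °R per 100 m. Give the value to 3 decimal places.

21.150 °R/100 m

The quantity depends on a temperature interval, so only the ratio of degree sizes applies; the offset between the scales is irrelevant.
A change of 1°C is a change of 1.8°R, so 11.75 × 1.8 = 21.150.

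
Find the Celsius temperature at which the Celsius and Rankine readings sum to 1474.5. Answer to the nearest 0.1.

Let C be the Celsius reading. The Rankine reading is R = 1.8·C + 491.67.
Require C + R = 1474.5: (2.8)·C + 491.67 = 1474.5.
C = (1474.5 - 491.67) / (2.8) = 351.0.

351.0°C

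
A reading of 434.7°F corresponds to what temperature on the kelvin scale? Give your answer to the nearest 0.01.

496.87 K

In Celsius: (434.7 - 32) × 5/9 = 223.7222°C.
In kelvin: 223.7222 + 273.15 = 496.87 K.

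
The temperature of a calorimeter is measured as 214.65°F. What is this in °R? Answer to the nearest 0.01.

674.32°R

In Celsius: (214.65 - 32) × 5/9 = 101.4722°C.
In Rankine: 101.4722 × 1.8 + 491.67 = 674.32°R.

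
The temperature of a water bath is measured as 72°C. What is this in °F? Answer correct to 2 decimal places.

In Fahrenheit: 72.0000 × 1.8 + 32 = 161.60°F.

161.60°F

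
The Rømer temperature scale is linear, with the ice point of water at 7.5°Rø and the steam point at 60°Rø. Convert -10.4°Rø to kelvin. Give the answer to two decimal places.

Linear interpolation between the fixed points: C = (-10.4 - 7.5) × 100 / (60 - 7.5) = -34.0952°C.
Then -34.0952 + 273.15 = 239.05 K.

239.05 K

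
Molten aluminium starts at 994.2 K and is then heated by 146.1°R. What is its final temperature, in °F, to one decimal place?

Initial temperature in Celsius: 994.2 - 273.15 = 721.0500°C.
The 146.1°R change is an interval, so only the factor 5/9 applies: +146.1 × 5/9 = +81.1667°C.
Final Celsius temperature: 721.0500 + 81.1667 = 802.2167°C.
In Fahrenheit: 802.2167 × 1.8 + 32 = 1476.0°F.

1476.0°F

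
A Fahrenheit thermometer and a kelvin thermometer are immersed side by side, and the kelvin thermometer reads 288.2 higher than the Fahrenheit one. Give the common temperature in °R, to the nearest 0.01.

385.81°R

Let x be the Fahrenheit reading; then the kelvin reading is 5/9·x + 255.372.
(5/9·x + 255.372) - x = 288.2  ⇒  (-4/9)·x = 32.8278  ⇒  x = -73.8625°F.
In Celsius: (-73.8625 - 32) × 5/9 = -58.8125°C.
In Rankine: -58.8125 × 1.8 + 491.67 = 385.81°R.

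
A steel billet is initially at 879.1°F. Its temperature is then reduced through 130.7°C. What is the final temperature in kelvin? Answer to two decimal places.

Initial temperature in Celsius: (879.1 - 32) × 5/9 = 470.6111°C.
Final Celsius temperature: 470.6111 - 130.7000 = 339.9111°C.
In kelvin: 339.9111 + 273.15 = 613.06 K.

613.06 K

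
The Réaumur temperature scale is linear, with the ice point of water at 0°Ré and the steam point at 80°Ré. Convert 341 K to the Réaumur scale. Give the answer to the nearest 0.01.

54.28°Ré

First in Celsius: 341 - 273.15 = 67.8500°C.
Linearly onto the Réaumur scale: 0 + (67.8500 / 100) × (80 - 0) = 54.28°Ré.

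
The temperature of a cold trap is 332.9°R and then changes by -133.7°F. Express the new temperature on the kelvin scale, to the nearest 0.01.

110.67 K

Initial temperature in Celsius: (332.9 - 491.67) × 5/9 = -88.2056°C.
The 133.7°F change is an interval, so only the factor 5/9 applies: -133.7 × 5/9 = -74.2778°C.
Final Celsius temperature: -88.2056 - 74.2778 = -162.4833°C.
In kelvin: -162.4833 + 273.15 = 110.67 K.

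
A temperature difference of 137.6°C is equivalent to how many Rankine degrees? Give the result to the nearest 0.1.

For a temperature interval the offset drops out; only the factor 1.8 applies.
137.6 × 1.8 = 247.7.

247.7°R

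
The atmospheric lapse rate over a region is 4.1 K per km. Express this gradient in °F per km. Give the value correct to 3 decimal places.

Since only a temperature interval is involved, the additive offset between the scales drops out.
A change of 1 K is a change of 1.8°F, so 4.1 × 1.8 = 7.380.

7.380 °F/km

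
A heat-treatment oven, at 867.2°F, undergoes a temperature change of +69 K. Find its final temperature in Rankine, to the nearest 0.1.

Initial temperature in Celsius: (867.2 - 32) × 5/9 = 464.0000°C.
The 69 K change is an interval; Kelvin and Celsius degrees are the same size, so ΔC = +69°C.
Final Celsius temperature: 464.0000 + 69.0000 = 533.0000°C.
In Rankine: 533.0000 × 1.8 + 491.67 = 1451.1°R.

1451.1°R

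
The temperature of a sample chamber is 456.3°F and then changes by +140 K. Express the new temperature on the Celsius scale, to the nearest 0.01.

375.72°C

Initial temperature in Celsius: (456.3 - 32) × 5/9 = 235.7222°C.
The 140 K change is an interval; Kelvin and Celsius degrees are the same size, so ΔC = +140°C.
Final Celsius temperature: 235.7222 + 140.0000 = 375.7222°C.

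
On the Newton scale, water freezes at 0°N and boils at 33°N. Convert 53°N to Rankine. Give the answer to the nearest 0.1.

Linear interpolation between the fixed points: C = (53 - 0) × 100 / (33 - 0) = 160.6061°C.
Then 160.6061 × 1.8 + 491.67 = 780.8°R.

780.8°R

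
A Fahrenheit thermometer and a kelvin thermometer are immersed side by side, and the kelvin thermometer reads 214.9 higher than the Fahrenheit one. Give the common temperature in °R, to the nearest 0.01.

550.73°R

Let x be the Fahrenheit reading; then the kelvin reading is 5/9·x + 255.372.
(5/9·x + 255.372) - x = 214.9  ⇒  (-4/9)·x = -40.4722  ⇒  x = 91.0625°F.
In Celsius: (91.0625 - 32) × 5/9 = 32.8125°C.
In Rankine: 32.8125 × 1.8 + 491.67 = 550.73°R.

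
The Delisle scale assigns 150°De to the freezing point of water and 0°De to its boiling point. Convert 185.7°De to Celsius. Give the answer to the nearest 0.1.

-23.8°C

Linear interpolation between the fixed points: C = (185.7 - 150) × 100 / (0 - 150) = -23.8000°C.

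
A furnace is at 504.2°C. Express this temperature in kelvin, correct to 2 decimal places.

In kelvin: 504.2000 + 273.15 = 777.35 K.

777.35 K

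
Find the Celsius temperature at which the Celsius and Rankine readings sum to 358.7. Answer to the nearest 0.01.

Let C be the Celsius reading. The Rankine reading is R = 1.8·C + 491.67.
Require C + R = 358.7: (2.8)·C + 491.67 = 358.7.
C = (358.7 - 491.67) / (2.8) = -47.49.

-47.49°C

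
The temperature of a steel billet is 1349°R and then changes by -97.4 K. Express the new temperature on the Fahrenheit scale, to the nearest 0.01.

714.01°F

Initial temperature in Celsius: (1349 - 491.67) × 5/9 = 476.2944°C.
The 97.4 K change is an interval; Kelvin and Celsius degrees are the same size, so ΔC = -97.4°C.
Final Celsius temperature: 476.2944 - 97.4000 = 378.8944°C.
In Fahrenheit: 378.8944 × 1.8 + 32 = 714.01°F.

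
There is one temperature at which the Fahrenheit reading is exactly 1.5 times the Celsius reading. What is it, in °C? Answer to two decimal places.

-106.67°C

Let C be the Celsius reading. The Fahrenheit reading is F = 1.8·C + 32.
Require F = 1.5·C: 1.8·C + 32 = 1.5·C.
(0.3)·C = -32  ⇒  C = -106.67.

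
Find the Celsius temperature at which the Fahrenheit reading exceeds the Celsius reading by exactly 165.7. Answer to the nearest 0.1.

167.1°C

Let C be the Celsius reading. The Fahrenheit reading is F = 1.8·C + 32.
Require F - C = 165.7: (0.8)·C + 32 = 165.7.
C = (165.7 - 32) / (0.8) = 167.1.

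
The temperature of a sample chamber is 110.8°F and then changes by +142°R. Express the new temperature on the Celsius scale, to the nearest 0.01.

Initial temperature in Celsius: (110.8 - 32) × 5/9 = 43.7778°C.
The 142°R change is an interval, so only the factor 5/9 applies: +142 × 5/9 = +78.8889°C.
Final Celsius temperature: 43.7778 + 78.8889 = 122.6667°C.

122.67°C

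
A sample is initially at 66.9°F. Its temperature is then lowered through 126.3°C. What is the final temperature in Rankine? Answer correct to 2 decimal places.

299.23°R

Initial temperature in Celsius: (66.9 - 32) × 5/9 = 19.3889°C.
Final Celsius temperature: 19.3889 - 126.3000 = -106.9111°C.
In Rankine: -106.9111 × 1.8 + 491.67 = 299.23°R.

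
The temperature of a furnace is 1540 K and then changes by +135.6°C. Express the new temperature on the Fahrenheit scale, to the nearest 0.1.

Initial temperature in Celsius: 1540 - 273.15 = 1266.8500°C.
Final Celsius temperature: 1266.8500 + 135.6000 = 1402.4500°C.
In Fahrenheit: 1402.4500 × 1.8 + 32 = 2556.4°F.

2556.4°F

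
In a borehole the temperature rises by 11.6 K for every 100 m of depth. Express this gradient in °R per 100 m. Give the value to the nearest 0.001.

The quantity depends on a temperature interval, so only the ratio of degree sizes applies; the offset between the scales is irrelevant.
A change of 1 K is a change of 1.8°R, so 11.6 × 1.8 = 20.880.

20.880 °R/100 m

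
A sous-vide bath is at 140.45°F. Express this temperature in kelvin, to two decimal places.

In Celsius: (140.45 - 32) × 5/9 = 60.2500°C.
In kelvin: 60.2500 + 273.15 = 333.40 K.

333.40 K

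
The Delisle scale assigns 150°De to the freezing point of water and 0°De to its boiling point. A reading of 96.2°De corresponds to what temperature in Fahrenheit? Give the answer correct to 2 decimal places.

96.56°F

Linear interpolation between the fixed points: C = (96.2 - 150) × 100 / (0 - 150) = 35.8667°C.
Then 35.8667 × 1.8 + 32 = 96.56°F.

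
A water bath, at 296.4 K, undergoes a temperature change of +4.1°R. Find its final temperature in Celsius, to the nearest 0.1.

25.5°C

Initial temperature in Celsius: 296.4 - 273.15 = 23.2500°C.
The 4.1°R change is an interval, so only the factor 5/9 applies: +4.1 × 5/9 = +2.2778°C.
Final Celsius temperature: 23.2500 + 2.2778 = 25.5278°C.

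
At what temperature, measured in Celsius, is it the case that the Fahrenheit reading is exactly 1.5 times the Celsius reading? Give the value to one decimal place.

-106.7°C

Let C be the Celsius reading. The Fahrenheit reading is F = 1.8·C + 32.
Require F = 1.5·C: 1.8·C + 32 = 1.5·C.
(0.3)·C = -32  ⇒  C = -106.7.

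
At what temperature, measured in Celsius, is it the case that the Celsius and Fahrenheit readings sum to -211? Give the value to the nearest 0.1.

Let C be the Celsius reading. The Fahrenheit reading is F = 1.8·C + 32.
Require C + F = -211: (2.8)·C + 32 = -211.
C = (-211 - 32) / (2.8) = -86.8.

-86.8°C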